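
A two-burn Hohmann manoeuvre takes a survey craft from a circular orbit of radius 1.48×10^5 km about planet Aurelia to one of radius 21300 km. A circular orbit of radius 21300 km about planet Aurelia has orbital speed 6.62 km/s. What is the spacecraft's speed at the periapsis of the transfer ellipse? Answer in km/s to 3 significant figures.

From the circular-orbit relation v² = μ/r at r = 21300 km: μ = v²r = (6.62)² × 21300 = 9.33460×10^5 km³/s².
Transfer-ellipse semi-major axis a_t = (r₁ + r₂)/2 = (1.480×10^5 + 21300)/2 = 84650 km.
At periapsis, r = 21300 km.
Vis-viva: v = √[μ(2/r − 1/a_t)] = √[9.33460×10^5 × (2/21300 − 1/84650)] = 8.753 km/s.

v = 8.75 km/s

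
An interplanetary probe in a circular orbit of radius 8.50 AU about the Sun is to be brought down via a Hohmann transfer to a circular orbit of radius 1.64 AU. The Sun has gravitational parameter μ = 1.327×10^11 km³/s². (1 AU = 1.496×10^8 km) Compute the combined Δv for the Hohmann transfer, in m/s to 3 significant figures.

Δv = 11300 m/s

In km: r₁ = 8.50 × 1.496×10^8 = 1.2716×10^9 km; r₂ = 1.64 × 1.496×10^8 = 2.45344×10^8 km.
Transfer-ellipse semi-major axis a_t = (r₁ + r₂)/2 = (1.2716×10^9 + 2.45344×10^8)/2 = 7.58472×10^8 km.
Circular speed at r₁: v₁ = √(μ/r₁) = √(1.327×10^11/1.2716×10^9) = 10.2155 km/s.
On the transfer ellipse at r₁, vis-viva gives v_a = √[μ(2/r₁ − 1/a_t)] = 5.81003 km/s.
First burn Δv₁ = |v_a − v₁| = 4.405 km/s.
Circular speed at r₂: v₂ = √(μ/r₂) = 23.257 km/s.
Transfer-orbit speed at r₂: v_p = √[μ(2/r₂ − 1/a_t)] = 30.113 km/s.
Second burn Δv₂ = |v₂ − v_p| = 6.856 km/s.
Total Δv = Δv₁ + Δv₂ = 11.26 km/s.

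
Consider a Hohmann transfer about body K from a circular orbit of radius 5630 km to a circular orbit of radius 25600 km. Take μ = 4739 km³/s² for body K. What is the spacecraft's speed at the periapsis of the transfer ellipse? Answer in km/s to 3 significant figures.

v = 1.17 km/s

Semi-major axis of the transfer orbit: a_t = (5630 + 25600)/2 = 15615 km.
The periapsis of the transfer ellipse is at r = 5630 km.
Applying v² = μ(2/r − 1/a_t): v = 1.175 km/s.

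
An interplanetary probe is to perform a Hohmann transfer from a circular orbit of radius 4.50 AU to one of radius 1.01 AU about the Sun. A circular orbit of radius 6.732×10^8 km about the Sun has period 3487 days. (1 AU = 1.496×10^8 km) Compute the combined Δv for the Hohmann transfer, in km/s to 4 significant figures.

From Kepler's third law T² = 4π²r³/μ at r = 6.732×10^8 km, T = 3487 days = 3487 × 86400 s = 3.012768×10^8 s: μ = 4π²r³/T² = 1.32697×10^11 km³/s².
In km: r₁ = 4.50 × 1.496×10^8 = 6.732×10^8 km; r₂ = 1.01 × 1.496×10^8 = 1.51096×10^8 km.
Transfer-ellipse semi-major axis a_t = (r₁ + r₂)/2 = (6.732×10^8 + 1.51096×10^8)/2 = 4.12148×10^8 km.
Circular speed at r₁: v₁ = √(μ/r₁) = √(1.32697×10^11/6.732×10^8) = 14.04 km/s.
Transfer-orbit speed at r₁ (vis-viva): v_a = √[μ(2/r₁ − 1/a_t)] = 8.501 km/s.
First burn Δv₁ = |v_a − v₁| = 5.539 km/s.
At r₂, v₂ = √(μ/r₂) = 29.63 km/s.
Transfer-orbit speed at r₂: v_p = √[μ(2/r₂ − 1/a_t)] = 37.87 km/s.
Second burn Δv₂ = |v₂ − v_p| = 8.240 km/s.
Total Δv = Δv₁ + Δv₂ = 13.78 km/s.

Δv = 13.78 km/s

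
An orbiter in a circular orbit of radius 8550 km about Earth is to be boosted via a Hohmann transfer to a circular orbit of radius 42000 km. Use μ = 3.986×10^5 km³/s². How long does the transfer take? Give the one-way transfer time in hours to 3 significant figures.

The Hohmann ellipse has a_t = (r₁ + r₂)/2 = 25275 km.
By Kepler's third law the transfer-orbit period is T = 2π√(a_t³/μ), so t = T/2 = 19990 s.
Converting: 19990 s ÷ 3600 s/hour = 5.55 hours.

t = 5.55 hours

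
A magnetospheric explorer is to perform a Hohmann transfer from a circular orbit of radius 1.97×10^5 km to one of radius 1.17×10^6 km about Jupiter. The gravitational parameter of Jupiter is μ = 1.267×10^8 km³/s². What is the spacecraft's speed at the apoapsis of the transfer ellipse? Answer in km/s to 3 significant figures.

v = 5.59 km/s

The Hohmann ellipse has a_t = (r₁ + r₂)/2 = 6.835×10^5 km.
The apoapsis of the transfer ellipse is at r = 1.170×10^6 km.
From the vis-viva equation, v = √[μ(2/r − 1/a_t)] = 5.587 km/s.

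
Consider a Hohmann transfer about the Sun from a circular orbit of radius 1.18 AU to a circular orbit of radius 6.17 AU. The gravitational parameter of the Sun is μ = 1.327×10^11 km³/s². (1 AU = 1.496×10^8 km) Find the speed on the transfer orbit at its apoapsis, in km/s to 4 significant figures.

In km: r₁ = 1.18 × 1.496×10^8 = 1.76528×10^8 km; r₂ = 6.17 × 1.496×10^8 = 9.23032×10^8 km.
The Hohmann ellipse has a_t = (r₁ + r₂)/2 = 5.4978×10^8 km.
The apoapsis of the transfer ellipse is at r = 9.23032×10^8 km.
Vis-viva: v = √[μ(2/r − 1/a_t)] = √[1.327×10^11 × (2/9.23032×10^8 − 1/5.4978×10^8)] = 6.794 km/s.

v = 6.794 km/s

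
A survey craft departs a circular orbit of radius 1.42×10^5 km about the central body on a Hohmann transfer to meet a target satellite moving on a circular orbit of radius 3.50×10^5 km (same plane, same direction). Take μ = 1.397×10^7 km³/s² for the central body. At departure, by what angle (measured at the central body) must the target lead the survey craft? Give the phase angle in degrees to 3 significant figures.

φ = 73.9°

Semi-major axis of the transfer orbit: a_t = (1.420×10^5 + 3.500×10^5)/2 = 2.460×10^5 km.
The half-period of the transfer ellipse is t = π√(a_t³/μ) = 1.0255×10^5 s.
The target's mean motion on its circular orbit is ω₂ = √(μ/r₂³) = 1.8051×10^-5 rad/s.
Angle swept by the target during transfer: ω₂·t = 1.851 rad = 106.1°.
The survey craft traverses 180° on the transfer ellipse, so the target must lead by 180° − 106.1° = 73.9°.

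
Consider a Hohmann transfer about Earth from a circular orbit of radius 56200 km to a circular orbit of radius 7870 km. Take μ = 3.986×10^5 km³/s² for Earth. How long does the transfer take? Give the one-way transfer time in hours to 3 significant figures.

The Hohmann ellipse has a_t = (r₁ + r₂)/2 = 32035 km.
By Kepler's third law the transfer-orbit period is T = 2π√(a_t³/μ), so t = T/2 = 28531 s.
Converting: 28531 s ÷ 3600 s/hour = 7.93 hours.

t = 7.93 hours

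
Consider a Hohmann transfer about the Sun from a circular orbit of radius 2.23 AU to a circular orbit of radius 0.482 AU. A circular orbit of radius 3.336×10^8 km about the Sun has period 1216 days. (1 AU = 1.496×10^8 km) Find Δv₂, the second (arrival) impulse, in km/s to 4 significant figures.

From Kepler's third law T² = 4π²r³/μ at r = 3.336×10^8 km, T = 1216 days = 1216 × 86400 s = 1.050624×10^8 s: μ = 4π²r³/T² = 1.32783×10^11 km³/s².
In km: r₁ = 2.23 × 1.496×10^8 = 3.33608×10^8 km; r₂ = 0.482 × 1.496×10^8 = 7.21072×10^7 km.
The Hohmann ellipse has a_t = (r₁ + r₂)/2 = 2.028576×10^8 km.
Circular speed at r = 7.21072×10^7 km: v_c = √(μ/r) = 42.91 km/s.
Vis-viva on the transfer ellipse at r = 7.21072×10^7 km gives v_t = √[μ(2/r − 1/a_t)] = 55.03 km/s.
Δv₂ = |v_t − v_c| = |55.03 − 42.91| = 12.12 km/s.

Δv₂ = 12.12 km/s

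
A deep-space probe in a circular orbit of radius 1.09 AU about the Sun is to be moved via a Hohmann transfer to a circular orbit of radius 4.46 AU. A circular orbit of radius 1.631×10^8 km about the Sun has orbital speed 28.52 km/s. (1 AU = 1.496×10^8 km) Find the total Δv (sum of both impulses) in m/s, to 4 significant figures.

Δv = 12900 m/s

From the circular-orbit relation v² = μ/r at r = 1.631×10^8 km: μ = v²r = (28.52)² × 1.631×10^8 = 1.32664×10^11 km³/s².
In km: r₁ = 1.09 × 1.496×10^8 = 1.63064×10^8 km; r₂ = 4.46 × 1.496×10^8 = 6.67216×10^8 km.
The Hohmann ellipse has a_t = (r₁ + r₂)/2 = 4.1514×10^8 km.
Circular speed at r₁: v₁ = √(μ/r₁) = √(1.32664×10^11/1.63064×10^8) = 28.523 km/s.
Transfer-orbit speed at r₁ (vis-viva equation): v_p = √[μ(2/r₁ − 1/a_t)] = 36.160 km/s.
First burn Δv₁ = |v_p − v₁| = 7.637 km/s.
Circular speed at r₂: v₂ = √(μ/r₂) = 14.10 km/s.
Transfer-orbit speed at r₂: v_a = √[μ(2/r₂ − 1/a_t)] = 8.837 km/s.
Second burn Δv₂ = |v₂ − v_a| = 5.263 km/s.
Δv = Δv₁ + Δv₂ = 7.637 + 5.263 = 12.90 km/s.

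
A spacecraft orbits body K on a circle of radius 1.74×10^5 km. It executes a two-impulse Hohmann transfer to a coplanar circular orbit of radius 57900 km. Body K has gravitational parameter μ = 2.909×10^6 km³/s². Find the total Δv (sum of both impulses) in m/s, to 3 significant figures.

Δv = 2790 m/s

Transfer-ellipse semi-major axis a_t = (r₁ + r₂)/2 = (1.740×10^5 + 57900)/2 = 1.1595×10^5 km.
At r₁ the circular-orbit speed is v₁ = √(μ/r₁) = 4.0888 km/s.
On the transfer ellipse at r₁, vis-viva gives v_a = √[μ(2/r₁ − 1/a_t)] = 2.8894 km/s.
First burn Δv₁ = |v_a − v₁| = 1.199 km/s.
At r₂, v₂ = √(μ/r₂) = 7.088 km/s.
Transfer-orbit speed at r₂: v_p = √[μ(2/r₂ − 1/a_t)] = 8.683 km/s.
Second burn Δv₂ = |v₂ − v_p| = 1.595 km/s.
Δv = Δv₁ + Δv₂ = 1.199 + 1.595 = 2.794 km/s.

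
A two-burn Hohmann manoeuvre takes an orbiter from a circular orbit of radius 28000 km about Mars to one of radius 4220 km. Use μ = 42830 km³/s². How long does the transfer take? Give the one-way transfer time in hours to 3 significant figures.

Semi-major axis of the transfer orbit: a_t = (28000 + 4220)/2 = 16110 km.
By Kepler's third law the transfer-orbit period is T = 2π√(a_t³/μ), so t = T/2 = 31040 s.
Converting: 31040 s ÷ 3600 s/hour = 8.62 hours.

t = 8.62 hours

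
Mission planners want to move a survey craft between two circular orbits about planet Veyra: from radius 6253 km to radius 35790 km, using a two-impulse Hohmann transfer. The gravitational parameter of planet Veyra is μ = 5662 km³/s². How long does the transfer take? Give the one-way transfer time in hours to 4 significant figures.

t = 35.35 hours

Transfer-ellipse semi-major axis a_t = (r₁ + r₂)/2 = (6253 + 35790)/2 = 21021.5 km.
Transfer time t = π√(a_t³/μ) = π√((21021.5)³ / 5662) = 1.2725×10^5 s.
Converting: 1.2725×10^5 s ÷ 3600 s/hour = 35.35 hours.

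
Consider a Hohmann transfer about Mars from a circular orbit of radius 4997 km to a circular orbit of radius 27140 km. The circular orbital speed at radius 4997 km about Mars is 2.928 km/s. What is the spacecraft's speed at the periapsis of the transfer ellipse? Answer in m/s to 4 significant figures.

v = 3805 m/s

From the circular-orbit relation v² = μ/r at r = 4997 km: μ = v²r = (2.928)² × 4997 = 42840.2 km³/s².
Transfer-ellipse semi-major axis a_t = (r₁ + r₂)/2 = (4997 + 27140)/2 = 16068.5 km.
At periapsis, r = 4997 km.
From the vis-viva equation, v = √[μ(2/r − 1/a_t)] = 3.805 km/s.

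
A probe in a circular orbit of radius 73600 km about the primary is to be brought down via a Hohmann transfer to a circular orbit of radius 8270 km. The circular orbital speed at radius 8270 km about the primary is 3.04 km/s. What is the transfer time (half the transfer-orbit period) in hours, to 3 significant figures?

From the circular-orbit relation v² = μ/r at r = 8270 km: μ = v²r = (3.04)² × 8270 = 76428.0 km³/s².
The Hohmann ellipse has a_t = (r₁ + r₂)/2 = 40935 km.
Transfer time t = π√(a_t³/μ) = π√((40935)³ / 76428.0) = 94120 s.
Converting: 94120 s ÷ 3600 s/hour = 26.1 hours.

t = 26.1 hours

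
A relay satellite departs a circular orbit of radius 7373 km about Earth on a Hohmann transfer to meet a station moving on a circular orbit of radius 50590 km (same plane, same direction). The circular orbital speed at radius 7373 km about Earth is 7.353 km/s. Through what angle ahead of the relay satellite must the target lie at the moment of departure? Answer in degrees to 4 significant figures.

From the circular-orbit relation v² = μ/r at r = 7373 km: μ = v²r = (7.353)² × 7373 = 3.98633×10^5 km³/s².
Semi-major axis of the transfer orbit: a_t = (7373 + 50590)/2 = 28981.5 km.
Transfer time t = π√(a_t³/μ) = 24549.6 s.
Target angular speed ω₂ = √(μ/r₂³) = 5.54868×10^-5 rad/s.
Angle swept by the target during transfer: ω₂·t = 1.36218 rad = 78.047°.
The relay satellite traverses 180° on the transfer ellipse, so the target must lead by 180° − 78.047° = 102.0°.

φ = 102.0°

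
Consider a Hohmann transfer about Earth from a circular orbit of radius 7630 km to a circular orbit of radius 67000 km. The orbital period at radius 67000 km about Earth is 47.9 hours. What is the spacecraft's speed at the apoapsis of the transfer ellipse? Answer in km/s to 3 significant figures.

v = 1.10 km/s

From Kepler's third law T² = 4π²r³/μ at r = 67000 km, T = 47.9 hours = 47.9 × 3600 s = 1.7244×10^5 s: μ = 4π²r³/T² = 3.99308×10^5 km³/s².
The Hohmann ellipse has a_t = (r₁ + r₂)/2 = 37315 km.
The apoapsis of the transfer ellipse is at r = 67000 km.
Applying v² = μ(2/r − 1/a_t): v = 1.104 km/s.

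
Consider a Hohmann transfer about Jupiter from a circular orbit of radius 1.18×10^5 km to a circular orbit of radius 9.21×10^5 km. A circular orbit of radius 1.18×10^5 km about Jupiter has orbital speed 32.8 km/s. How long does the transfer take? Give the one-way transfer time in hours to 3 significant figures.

From the circular-orbit relation v² = μ/r at r = 1.18×10^5 km: μ = v²r = (32.8)² × 1.18×10^5 = 1.26949×10^8 km³/s².
The Hohmann ellipse has a_t = (r₁ + r₂)/2 = 5.195×10^5 km.
Transfer time t = π√(a_t³/μ) = π√((5.195×10^5)³ / 1.26949×10^8) = 1.044×10^5 s.
Converting: 1.044×10^5 s ÷ 3600 s/hour = 29.0 hours.

t = 29.0 hours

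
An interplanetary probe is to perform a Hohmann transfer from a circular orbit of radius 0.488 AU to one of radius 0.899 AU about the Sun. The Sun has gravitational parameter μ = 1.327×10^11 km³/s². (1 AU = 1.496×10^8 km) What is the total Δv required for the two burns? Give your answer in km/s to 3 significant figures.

Δv = 11.0 km/s

In km: r₁ = 0.488 × 1.496×10^8 = 7.30048×10^7 km; r₂ = 0.899 × 1.496×10^8 = 1.344904×10^8 km.
Semi-major axis of the transfer orbit: a_t = (7.30048×10^7 + 1.344904×10^8)/2 = 1.037476×10^8 km.
At r₁ the circular-orbit speed is v₁ = √(μ/r₁) = 42.63436 km/s.
On the transfer ellipse at r₁, v² = μ(2/r − 1/a) gives v_p = √[μ(2/r₁ − 1/a_t)] = 48.54185 km/s.
First burn Δv₁ = |v_p − v₁| = 5.907 km/s.
At r₂, v₂ = √(μ/r₂) = 31.412 km/s.
Transfer-orbit speed at r₂: v_a = √[μ(2/r₂ − 1/a_t)] = 26.350 km/s.
Second burn Δv₂ = |v₂ − v_a| = 5.062 km/s.
Δv = Δv₁ + Δv₂ = 5.907 + 5.062 = 10.97 km/s.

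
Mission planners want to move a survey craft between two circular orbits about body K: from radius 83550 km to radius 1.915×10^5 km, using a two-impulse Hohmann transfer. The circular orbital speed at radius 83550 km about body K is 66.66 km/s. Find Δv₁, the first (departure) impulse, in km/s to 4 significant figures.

From the circular-orbit relation v² = μ/r at r = 83550 km: μ = v²r = (66.66)² × 83550 = 3.71259×10^8 km³/s².
Transfer-ellipse semi-major axis a_t = (r₁ + r₂)/2 = (83550 + 1.915×10^5)/2 = 1.37525×10^5 km.
On the circular orbit at r = 83550 km, v_c = √(μ/r) = 66.66 km/s.
Vis-viva on the transfer ellipse at r = 83550 km gives v_t = √[μ(2/r − 1/a_t)] = 78.66 km/s.
Δv₁ = |v_t − v_c| = |78.66 − 66.66| = 12.00 km/s.

Δv₁ = 12.00 km/s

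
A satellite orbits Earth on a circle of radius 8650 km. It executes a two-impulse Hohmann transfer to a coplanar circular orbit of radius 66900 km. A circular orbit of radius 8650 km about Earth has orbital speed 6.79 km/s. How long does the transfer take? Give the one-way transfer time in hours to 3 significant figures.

t = 10.1 hours

From the circular-orbit relation v² = μ/r at r = 8650 km: μ = v²r = (6.79)² × 8650 = 3.98800×10^5 km³/s².
Transfer-ellipse semi-major axis a_t = (r₁ + r₂)/2 = (8650 + 66900)/2 = 37775 km.
Transfer time t = π√(a_t³/μ) = π√((37775)³ / 3.98800×10^5) = 36520 s.
Converting: 36520 s ÷ 3600 s/hour = 10.1 hours.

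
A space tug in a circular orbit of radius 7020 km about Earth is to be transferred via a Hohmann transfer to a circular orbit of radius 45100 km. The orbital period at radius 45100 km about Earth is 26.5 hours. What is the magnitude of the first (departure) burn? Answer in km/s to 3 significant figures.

From Kepler's third law T² = 4π²r³/μ at r = 45100 km, T = 26.5 hours = 26.5 × 3600 s = 95400 s: μ = 4π²r³/T² = 3.97917×10^5 km³/s².
Semi-major axis of the transfer orbit: a_t = (7020 + 45100)/2 = 26060 km.
On the circular orbit at r = 7020 km, v_c = √(μ/r) = 7.5288 km/s.
Vis-viva on the transfer ellipse at r = 7020 km gives v_t = √[μ(2/r − 1/a_t)] = 9.9044 km/s.
Δv₁ = |v_t − v_c| = |9.9044 − 7.5288| = 2.376 km/s.

Δv₁ = 2.38 km/s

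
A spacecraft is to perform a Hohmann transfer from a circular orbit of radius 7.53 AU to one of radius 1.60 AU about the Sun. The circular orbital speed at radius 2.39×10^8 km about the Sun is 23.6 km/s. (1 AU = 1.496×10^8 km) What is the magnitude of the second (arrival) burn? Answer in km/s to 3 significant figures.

Δv₂ = 6.71 km/s

From the circular-orbit relation v² = μ/r at r = 2.39×10^8 km: μ = v²r = (23.6)² × 2.39×10^8 = 1.33113×10^11 km³/s².
In km: r₁ = 7.53 × 1.496×10^8 = 1.126488×10^9 km; r₂ = 1.60 × 1.496×10^8 = 2.3936×10^8 km.
Semi-major axis of the transfer orbit: a_t = (1.126488×10^9 + 2.3936×10^8)/2 = 6.82924×10^8 km.
On the circular orbit at r = 2.3936×10^8 km, v_c = √(μ/r) = 23.582 km/s.
Transfer-orbit speed at the same r (vis-viva, a = a_t): v_t = √[μ(2/r − 1/a_t)] = 30.287 km/s.
Δv₂ = |v_t − v_c| = |30.287 − 23.582| = 6.705 km/s.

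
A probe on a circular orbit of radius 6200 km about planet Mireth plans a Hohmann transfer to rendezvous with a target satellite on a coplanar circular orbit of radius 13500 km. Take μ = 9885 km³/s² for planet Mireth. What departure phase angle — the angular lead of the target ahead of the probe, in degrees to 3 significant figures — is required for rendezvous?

The Hohmann ellipse has a_t = (r₁ + r₂)/2 = 9850 km.
Transfer time t = π√(a_t³/μ) = 30890 s.
Target angular speed ω₂ = √(μ/r₂³) = 6.339×10^-5 rad/s.
Angle swept by the target during transfer: ω₂·t = 1.958 rad = 112.2°.
Arrival is 180° from departure on the ellipse, so φ = 180° − 112.2° = 67.8°.

φ = 67.8°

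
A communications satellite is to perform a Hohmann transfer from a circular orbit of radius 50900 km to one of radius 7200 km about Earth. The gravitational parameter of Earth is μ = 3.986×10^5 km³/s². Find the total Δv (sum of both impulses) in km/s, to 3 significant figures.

The Hohmann ellipse has a_t = (r₁ + r₂)/2 = 29050 km.
Circular speed at r₁: v₁ = √(μ/r₁) = √(3.986×10^5/50900) = 2.7984 km/s.
On the transfer ellipse at r₁, v² = μ(2/r − 1/a) gives v_a = √[μ(2/r₁ − 1/a_t)] = 1.3932 km/s.
First burn Δv₁ = |v_a − v₁| = 1.4052 km/s.
At r₂, v₂ = √(μ/r₂) = 7.4405 km/s.
Transfer-orbit speed at r₂: v_p = √[μ(2/r₂ − 1/a_t)] = 9.8489 km/s.
Second burn Δv₂ = |v₂ − v_p| = 2.4084 km/s.
Total Δv = Δv₁ + Δv₂ = 3.814 km/s.

Δv = 3.81 km/s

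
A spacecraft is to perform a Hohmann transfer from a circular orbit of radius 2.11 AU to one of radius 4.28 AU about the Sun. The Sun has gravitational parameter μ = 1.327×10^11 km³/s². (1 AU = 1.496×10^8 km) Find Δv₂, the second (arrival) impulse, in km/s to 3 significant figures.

In km: r₁ = 2.11 × 1.496×10^8 = 3.15656×10^8 km; r₂ = 4.28 × 1.496×10^8 = 6.40288×10^8 km.
Semi-major axis of the transfer orbit: a_t = (3.15656×10^8 + 6.40288×10^8)/2 = 4.77972×10^8 km.
Circular speed at r = 6.40288×10^8 km: v_c = √(μ/r) = 14.396 km/s.
Transfer-orbit speed at the same r (vis-viva, a = a_t): v_t = √[μ(2/r − 1/a_t)] = 11.699 km/s.
Δv₂ = |v_t − v_c| = |11.699 − 14.396| = 2.697 km/s.

Δv₂ = 2.70 km/s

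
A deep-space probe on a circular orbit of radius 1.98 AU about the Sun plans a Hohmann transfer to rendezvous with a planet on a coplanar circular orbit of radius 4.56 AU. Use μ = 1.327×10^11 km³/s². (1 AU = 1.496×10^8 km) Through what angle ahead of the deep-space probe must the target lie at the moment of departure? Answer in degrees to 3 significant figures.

φ = 70.7°

In km: r₁ = 1.98 × 1.496×10^8 = 2.96208×10^8 km; r₂ = 4.56 × 1.496×10^8 = 6.82176×10^8 km.
Transfer-ellipse semi-major axis a_t = (r₁ + r₂)/2 = (2.96208×10^8 + 6.82176×10^8)/2 = 4.89192×10^8 km.
Transfer time t = π√(a_t³/μ) = 9.331×10^7 s.
Target angular speed ω₂ = √(μ/r₂³) = 2.045×10^-8 rad/s.
Angle swept by the target during transfer: ω₂·t = 1.908 rad = 109.3°.
The deep-space probe traverses 180° on the transfer ellipse, so the target must lead by 180° − 109.3° = 70.7°.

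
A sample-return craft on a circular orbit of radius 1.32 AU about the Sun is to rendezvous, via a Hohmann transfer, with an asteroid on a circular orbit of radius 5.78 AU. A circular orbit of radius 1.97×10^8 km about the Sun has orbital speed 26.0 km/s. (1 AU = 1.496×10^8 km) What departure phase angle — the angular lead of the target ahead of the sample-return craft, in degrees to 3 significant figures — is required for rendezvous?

φ = 93.4°

From the circular-orbit relation v² = μ/r at r = 1.97×10^8 km: μ = v²r = (26.0)² × 1.97×10^8 = 1.33172×10^11 km³/s².
In km: r₁ = 1.32 × 1.496×10^8 = 1.97472×10^8 km; r₂ = 5.78 × 1.496×10^8 = 8.64688×10^8 km.
Semi-major axis of the transfer orbit: a_t = (1.97472×10^8 + 8.64688×10^8)/2 = 5.3108×10^8 km.
The half-period of the transfer ellipse is t = π√(a_t³/μ) = 1.05362×10^8 s.
Target angular speed ω₂ = √(μ/r₂³) = 1.43522×10^-8 rad/s.
Angle swept by the target during transfer: ω₂·t = 1.5122 rad = 86.64°.
The sample-return craft traverses 180° on the transfer ellipse, so the target must lead by 180° − 86.64° = 93.4°.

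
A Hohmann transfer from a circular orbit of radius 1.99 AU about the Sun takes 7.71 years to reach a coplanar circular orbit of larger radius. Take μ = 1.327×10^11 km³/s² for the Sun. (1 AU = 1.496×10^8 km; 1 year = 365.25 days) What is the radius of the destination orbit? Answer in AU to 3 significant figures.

r₂ = 10.4 AU

In km: r₁ = 1.99 × 1.496×10^8 = 2.97704×10^8 km.
Transfer time t = 7.71 years × 365.25 × 86400 s = 2.43309096×10^8 s, and t = π√(a_t³/μ).
So a_t = (μ t²/π²)^(1/3) = (1.327×10^11 × (2.43309096×10^8)² / π²)^(1/3) = 9.2675×10^8 km.
Since a_t = (r₁ + r₂)/2, r₂ = 2a_t − r₁ = 2×9.2675×10^8 − 2.97704×10^8 = 1.555796×10^9 km.
In AU: r₂ = 1.555796×10^9 / 1.496×10^8 = 10.4 AU.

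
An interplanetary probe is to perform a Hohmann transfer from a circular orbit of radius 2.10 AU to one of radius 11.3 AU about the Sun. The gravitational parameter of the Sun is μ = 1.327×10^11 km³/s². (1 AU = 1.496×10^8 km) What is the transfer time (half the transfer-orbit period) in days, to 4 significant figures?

In km: r₁ = 2.10 × 1.496×10^8 = 3.1416×10^8 km; r₂ = 11.3 × 1.496×10^8 = 1.69048×10^9 km.
Semi-major axis of the transfer orbit: a_t = (3.1416×10^8 + 1.69048×10^9)/2 = 1.00232×10^9 km.
Half the transfer-orbit period gives t = π√(a_t³/μ) = 2.7367×10^8 s.
Converting: 2.7367×10^8 s ÷ 86400 s/day = 3167 days.

t = 3167 days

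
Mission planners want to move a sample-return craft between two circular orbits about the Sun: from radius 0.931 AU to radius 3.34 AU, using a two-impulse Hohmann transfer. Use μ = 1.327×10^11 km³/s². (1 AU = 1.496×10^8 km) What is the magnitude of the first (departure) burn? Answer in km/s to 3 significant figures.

In km: r₁ = 0.931 × 1.496×10^8 = 1.392776×10^8 km; r₂ = 3.34 × 1.496×10^8 = 4.99664×10^8 km.
Transfer-ellipse semi-major axis a_t = (r₁ + r₂)/2 = (1.392776×10^8 + 4.99664×10^8)/2 = 3.194708×10^8 km.
Circular speed at r = 1.392776×10^8 km: v_c = √(μ/r) = 30.867 km/s.
Vis-viva on the transfer ellipse at r = 1.392776×10^8 km gives v_t = √[μ(2/r − 1/a_t)] = 38.603 km/s.
Δv₁ = |v_t − v_c| = |38.603 − 30.867| = 7.736 km/s.

Δv₁ = 7.74 km/s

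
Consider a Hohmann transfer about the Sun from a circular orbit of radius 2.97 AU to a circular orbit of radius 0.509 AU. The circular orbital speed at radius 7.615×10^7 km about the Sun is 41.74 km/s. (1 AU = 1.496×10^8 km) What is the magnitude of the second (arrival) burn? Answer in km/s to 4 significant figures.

From the circular-orbit relation v² = μ/r at r = 7.615×10^7 km: μ = v²r = (41.74)² × 7.615×10^7 = 1.32671×10^11 km³/s².
In km: r₁ = 2.97 × 1.496×10^8 = 4.44312×10^8 km; r₂ = 0.509 × 1.496×10^8 = 7.61464×10^7 km.
Semi-major axis of the transfer orbit: a_t = (4.44312×10^8 + 7.61464×10^7)/2 = 2.602292×10^8 km.
Circular speed at r = 7.61464×10^7 km: v_c = √(μ/r) = 41.74 km/s.
Vis-viva on the transfer ellipse at r = 7.61464×10^7 km gives v_t = √[μ(2/r − 1/a_t)] = 54.54 km/s.
Δv₂ = |v_t − v_c| = |54.54 − 41.74| = 12.80 km/s.

Δv₂ = 12.80 km/s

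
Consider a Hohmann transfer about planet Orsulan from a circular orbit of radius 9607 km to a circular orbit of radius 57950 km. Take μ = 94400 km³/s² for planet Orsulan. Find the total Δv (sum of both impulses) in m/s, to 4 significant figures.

Δv = 1567 m/s

Transfer-ellipse semi-major axis a_t = (r₁ + r₂)/2 = (9607 + 57950)/2 = 33778.5 km.
At r₁ the circular-orbit speed is v₁ = √(μ/r₁) = 3.1347 km/s.
Transfer-orbit speed at r₁ (vis-viva): v_p = √[μ(2/r₁ − 1/a_t)] = 4.1058 km/s.
First burn Δv₁ = |v_p − v₁| = 0.9711 km/s.
Circular speed at r₂: v₂ = √(μ/r₂) = 1.27632 km/s.
Transfer-orbit speed at r₂: v_a = √[μ(2/r₂ − 1/a_t)] = 0.680664 km/s.
Second burn Δv₂ = |v₂ − v_a| = 0.5957 km/s.
Δv = Δv₁ + Δv₂ = 0.9711 + 0.5957 = 1.567 km/s.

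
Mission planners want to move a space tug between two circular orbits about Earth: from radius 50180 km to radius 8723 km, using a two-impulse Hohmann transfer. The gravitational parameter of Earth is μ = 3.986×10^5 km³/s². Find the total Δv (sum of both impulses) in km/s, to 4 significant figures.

Δv = 3.348 km/s

Semi-major axis of the transfer orbit: a_t = (50180 + 8723)/2 = 29451.5 km.
At r₁ the circular-orbit speed is v₁ = √(μ/r₁) = 2.8184 km/s.
On the transfer ellipse at r₁, v² = μ(2/r − 1/a) gives v_a = √[μ(2/r₁ − 1/a_t)] = 1.5338 km/s.
First burn Δv₁ = |v_a − v₁| = 1.2846 km/s.
Circular speed at r₂: v₂ = √(μ/r₂) = 6.7598 km/s.
Transfer-orbit speed at r₂: v_p = √[μ(2/r₂ − 1/a_t)] = 8.8236 km/s.
Second burn Δv₂ = |v₂ − v_p| = 2.0638 km/s.
Total Δv = Δv₁ + Δv₂ = 3.348 km/s.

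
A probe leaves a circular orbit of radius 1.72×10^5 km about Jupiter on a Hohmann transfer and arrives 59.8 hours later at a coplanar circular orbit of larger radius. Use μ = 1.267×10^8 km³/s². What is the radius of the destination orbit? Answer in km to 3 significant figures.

Transfer time t = 59.8 hours = 2.1528×10^5 s, and t = π√(a_t³/μ).
So a_t = (μ t²/π²)^(1/3) = (1.267×10^8 × (2.1528×10^5)² / π²)^(1/3) = 8.4106×10^5 km.
Since a_t = (r₁ + r₂)/2, r₂ = 2a_t − r₁ = 2×8.4106×10^5 − 1.720×10^5 = 1.51012×10^6 km.

r₂ = 1.51×10^6 km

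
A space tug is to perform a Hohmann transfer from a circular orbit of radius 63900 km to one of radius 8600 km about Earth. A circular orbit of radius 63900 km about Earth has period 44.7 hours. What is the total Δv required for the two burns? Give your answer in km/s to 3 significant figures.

From Kepler's third law T² = 4π²r³/μ at r = 63900 km, T = 44.7 hours = 44.7 × 3600 s = 1.6092×10^5 s: μ = 4π²r³/T² = 3.97779×10^5 km³/s².
Semi-major axis of the transfer orbit: a_t = (63900 + 8600)/2 = 36250 km.
Circular speed at r₁: v₁ = √(μ/r₁) = √(3.97779×10^5/63900) = 2.4950009 km/s.
Transfer-orbit speed at r₁ (vis-viva): v_a = √[μ(2/r₁ − 1/a_t)] = 1.2152508 km/s.
First burn Δv₁ = |v_a − v₁| = 1.2798 km/s.
Circular speed at r₂: v₂ = √(μ/r₂) = 6.8010 km/s.
Transfer-orbit speed at r₂: v_p = √[μ(2/r₂ − 1/a_t)] = 9.0296 km/s.
Second burn Δv₂ = |v₂ − v_p| = 2.2286 km/s.
Δv = Δv₁ + Δv₂ = 1.2798 + 2.2286 = 3.508 km/s.

Δv = 3.51 km/s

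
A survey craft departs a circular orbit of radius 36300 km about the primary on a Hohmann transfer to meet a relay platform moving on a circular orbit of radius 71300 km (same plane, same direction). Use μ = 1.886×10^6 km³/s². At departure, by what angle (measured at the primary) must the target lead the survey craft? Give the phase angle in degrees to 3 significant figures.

φ = 62.0°

The Hohmann ellipse has a_t = (r₁ + r₂)/2 = 53800 km.
The half-period of the transfer ellipse is t = π√(a_t³/μ) = 28550 s.
The target's mean motion on its circular orbit is ω₂ = √(μ/r₂³) = 7.213×10^-5 rad/s.
Angle swept by the target during transfer: ω₂·t = 2.059 rad = 118.0°.
The survey craft traverses 180° on the transfer ellipse, so the target must lead by 180° − 118.0° = 62.0°.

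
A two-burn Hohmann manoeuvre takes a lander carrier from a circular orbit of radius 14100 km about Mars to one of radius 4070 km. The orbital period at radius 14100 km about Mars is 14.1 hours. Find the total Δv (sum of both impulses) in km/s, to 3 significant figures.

Δv = 1.38 km/s

From Kepler's third law T² = 4π²r³/μ at r = 14100 km, T = 14.1 hours = 14.1 × 3600 s = 50760 s: μ = 4π²r³/T² = 42951.1 km³/s².
Transfer-ellipse semi-major axis a_t = (r₁ + r₂)/2 = (14100 + 4070)/2 = 9085 km.
Circular speed at r₁: v₁ = √(μ/r₁) = √(42951.1/14100) = 1.7453 km/s.
Transfer-orbit speed at r₁ (vis-viva equation): v_a = √[μ(2/r₁ − 1/a_t)] = 1.1682 km/s.
First burn Δv₁ = |v_a − v₁| = 0.5771 km/s.
At r₂, v₂ = √(μ/r₂) = 3.24855 km/s.
Transfer-orbit speed at r₂: v_p = √[μ(2/r₂ − 1/a_t)] = 4.04703 km/s.
Second burn Δv₂ = |v₂ − v_p| = 0.7985 km/s.
Δv = Δv₁ + Δv₂ = 0.5771 + 0.7985 = 1.376 km/s.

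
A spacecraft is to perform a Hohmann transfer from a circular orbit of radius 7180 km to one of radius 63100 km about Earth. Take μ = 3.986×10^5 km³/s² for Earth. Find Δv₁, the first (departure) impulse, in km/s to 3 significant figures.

The Hohmann ellipse has a_t = (r₁ + r₂)/2 = 35140 km.
Circular speed at r = 7180 km: v_c = √(μ/r) = 7.451 km/s.
Vis-viva on the transfer ellipse at r = 7180 km gives v_t = √[μ(2/r − 1/a_t)] = 9.984 km/s.
Δv₁ = |v_t − v_c| = |9.984 − 7.451| = 2.533 km/s.

Δv₁ = 2.53 km/s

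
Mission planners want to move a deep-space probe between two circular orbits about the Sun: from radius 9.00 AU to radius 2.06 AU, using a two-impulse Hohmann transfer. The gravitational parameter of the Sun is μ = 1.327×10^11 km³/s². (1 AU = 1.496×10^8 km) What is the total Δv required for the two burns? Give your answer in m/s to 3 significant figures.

Δv = 9590 m/s

In km: r₁ = 9.00 × 1.496×10^8 = 1.3464×10^9 km; r₂ = 2.06 × 1.496×10^8 = 3.08176×10^8 km.
Semi-major axis of the transfer orbit: a_t = (1.3464×10^9 + 3.08176×10^8)/2 = 8.27288×10^8 km.
Circular speed at r₁: v₁ = √(μ/r₁) = √(1.327×10^11/1.3464×10^9) = 9.9277 km/s.
Transfer-orbit speed at r₁ (vis-viva equation): v_a = √[μ(2/r₁ − 1/a_t)] = 6.0593 km/s.
First burn Δv₁ = |v_a − v₁| = 3.868 km/s.
Circular speed at r₂: v₂ = √(μ/r₂) = 20.7509 km/s.
Transfer-orbit speed at r₂: v_p = √[μ(2/r₂ − 1/a_t)] = 26.4725 km/s.
Second burn Δv₂ = |v₂ − v_p| = 5.722 km/s.
Δv = Δv₁ + Δv₂ = 3.868 + 5.722 = 9.590 km/s.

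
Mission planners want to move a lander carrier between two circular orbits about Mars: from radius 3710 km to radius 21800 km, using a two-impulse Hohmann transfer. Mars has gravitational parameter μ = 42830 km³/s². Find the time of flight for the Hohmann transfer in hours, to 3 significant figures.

Transfer-ellipse semi-major axis a_t = (r₁ + r₂)/2 = (3710 + 21800)/2 = 12755 km.
Half the transfer-orbit period gives t = π√(a_t³/μ) = 21867 s.
Converting: 21867 s ÷ 3600 s/hour = 6.07 hours.

t = 6.07 hours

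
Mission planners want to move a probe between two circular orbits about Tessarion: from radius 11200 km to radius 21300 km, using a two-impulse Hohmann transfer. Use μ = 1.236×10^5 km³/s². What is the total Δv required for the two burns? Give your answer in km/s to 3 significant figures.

Δv = 0.890 km/s

Semi-major axis of the transfer orbit: a_t = (11200 + 21300)/2 = 16250 km.
Circular speed at r₁: v₁ = √(μ/r₁) = √(1.236×10^5/11200) = 3.32200 km/s.
On the transfer ellipse at r₁, v² = μ(2/r − 1/a) gives v_p = √[μ(2/r₁ − 1/a_t)] = 3.80332 km/s.
First burn Δv₁ = |v_p − v₁| = 0.481320 km/s.
At r₂, v₂ = √(μ/r₂) = 2.408904 km/s.
Transfer-orbit speed at r₂: v_a = √[μ(2/r₂ − 1/a_t)] = 1.999870 km/s.
Second burn Δv₂ = |v₂ − v_a| = 0.409034 km/s.
Total Δv = Δv₁ + Δv₂ = 0.8904 km/s.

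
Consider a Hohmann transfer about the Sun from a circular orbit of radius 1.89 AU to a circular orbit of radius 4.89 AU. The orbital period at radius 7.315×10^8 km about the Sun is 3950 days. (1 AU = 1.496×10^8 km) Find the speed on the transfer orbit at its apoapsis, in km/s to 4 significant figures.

v = 10.06 km/s

From Kepler's third law T² = 4π²r³/μ at r = 7.315×10^8 km, T = 3950 days = 3950 × 86400 s = 3.4128×10^8 s: μ = 4π²r³/T² = 1.32673×10^11 km³/s².
In km: r₁ = 1.89 × 1.496×10^8 = 2.82744×10^8 km; r₂ = 4.89 × 1.496×10^8 = 7.31544×10^8 km.
Transfer-ellipse semi-major axis a_t = (r₁ + r₂)/2 = (2.82744×10^8 + 7.31544×10^8)/2 = 5.07144×10^8 km.
The apoapsis of the transfer ellipse is at r = 7.31544×10^8 km.
From the vis-viva equation, v = √[μ(2/r − 1/a_t)] = 10.06 km/s.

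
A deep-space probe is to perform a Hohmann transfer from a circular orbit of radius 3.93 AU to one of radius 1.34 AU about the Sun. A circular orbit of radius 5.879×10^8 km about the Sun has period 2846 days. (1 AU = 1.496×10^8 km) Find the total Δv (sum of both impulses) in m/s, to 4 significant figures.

From Kepler's third law T² = 4π²r³/μ at r = 5.879×10^8 km, T = 2846 days = 2846 × 86400 s = 2.458944×10^8 s: μ = 4π²r³/T² = 1.32670×10^11 km³/s².
In km: r₁ = 3.93 × 1.496×10^8 = 5.87928×10^8 km; r₂ = 1.34 × 1.496×10^8 = 2.00464×10^8 km.
Semi-major axis of the transfer orbit: a_t = (5.87928×10^8 + 2.00464×10^8)/2 = 3.94196×10^8 km.
Circular speed at r₁: v₁ = √(μ/r₁) = √(1.32670×10^11/5.87928×10^8) = 15.02188 km/s.
On the transfer ellipse at r₁, vis-viva equation gives v_a = √[μ(2/r₁ − 1/a_t)] = 10.71239 km/s.
First burn Δv₁ = |v_a − v₁| = 4.309 km/s.
Circular speed at r₂: v₂ = √(μ/r₂) = 25.726 km/s.
Transfer-orbit speed at r₂: v_p = √[μ(2/r₂ − 1/a_t)] = 31.418 km/s.
Second burn Δv₂ = |v₂ − v_p| = 5.692 km/s.
Δv = Δv₁ + Δv₂ = 4.309 + 5.692 = 10.00 km/s.

Δv = 10000 m/s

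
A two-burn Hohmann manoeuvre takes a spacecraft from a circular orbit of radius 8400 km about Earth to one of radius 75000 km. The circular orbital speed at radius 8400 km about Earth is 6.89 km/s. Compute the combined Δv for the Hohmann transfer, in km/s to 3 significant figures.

Δv = 3.62 km/s

From the circular-orbit relation v² = μ/r at r = 8400 km: μ = v²r = (6.89)² × 8400 = 3.98766×10^5 km³/s².
Transfer-ellipse semi-major axis a_t = (r₁ + r₂)/2 = (8400 + 75000)/2 = 41700 km.
At r₁ the circular-orbit speed is v₁ = √(μ/r₁) = 6.890 km/s.
On the transfer ellipse at r₁, v² = μ(2/r − 1/a) gives v_p = √[μ(2/r₁ − 1/a_t)] = 9.240 km/s.
First burn Δv₁ = |v_p − v₁| = 2.350 km/s.
Circular speed at r₂: v₂ = √(μ/r₂) = 2.306 km/s.
Transfer-orbit speed at r₂: v_a = √[μ(2/r₂ − 1/a_t)] = 1.035 km/s.
Second burn Δv₂ = |v₂ − v_a| = 1.271 km/s.
Δv = Δv₁ + Δv₂ = 2.350 + 1.271 = 3.621 km/s.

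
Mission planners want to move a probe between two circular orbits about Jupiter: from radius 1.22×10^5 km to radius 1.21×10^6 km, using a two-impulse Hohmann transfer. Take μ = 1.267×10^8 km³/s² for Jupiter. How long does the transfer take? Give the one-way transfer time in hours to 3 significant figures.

Transfer-ellipse semi-major axis a_t = (r₁ + r₂)/2 = (1.220×10^5 + 1.210×10^6)/2 = 6.660×10^5 km.
By Kepler's third law the transfer-orbit period is T = 2π√(a_t³/μ), so t = T/2 = 1.517×10^5 s.
Converting: 1.517×10^5 s ÷ 3600 s/hour = 42.1 hours.

t = 42.1 hours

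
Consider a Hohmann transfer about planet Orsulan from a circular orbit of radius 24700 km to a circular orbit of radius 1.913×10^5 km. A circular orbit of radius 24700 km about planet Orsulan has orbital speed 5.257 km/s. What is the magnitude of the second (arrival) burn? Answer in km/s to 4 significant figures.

From the circular-orbit relation v² = μ/r at r = 24700 km: μ = v²r = (5.257)² × 24700 = 6.82610×10^5 km³/s².
The Hohmann ellipse has a_t = (r₁ + r₂)/2 = 1.080×10^5 km.
On the circular orbit at r = 1.913×10^5 km, v_c = √(μ/r) = 1.889 km/s.
Vis-viva on the transfer ellipse at r = 1.913×10^5 km gives v_t = √[μ(2/r − 1/a_t)] = 0.9034 km/s.
Δv₂ = |v_t − v_c| = |0.9034 − 1.889| = 0.9856 km/s.

Δv₂ = 0.9856 km/s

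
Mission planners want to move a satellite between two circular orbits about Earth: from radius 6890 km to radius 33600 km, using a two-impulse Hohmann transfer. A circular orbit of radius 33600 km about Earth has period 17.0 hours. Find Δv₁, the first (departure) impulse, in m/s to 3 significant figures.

Δv₁ = 2200 m/s

From Kepler's third law T² = 4π²r³/μ at r = 33600 km, T = 17.0 hours = 17.0 × 3600 s = 61200 s: μ = 4π²r³/T² = 3.99829×10^5 km³/s².
Transfer-ellipse semi-major axis a_t = (r₁ + r₂)/2 = (6890 + 33600)/2 = 20245 km.
On the circular orbit at r = 6890 km, v_c = √(μ/r) = 7.618 km/s.
Vis-viva on the transfer ellipse at r = 6890 km gives v_t = √[μ(2/r − 1/a_t)] = 9.814 km/s.
Δv₁ = |v_t − v_c| = |9.814 − 7.618| = 2.196 km/s.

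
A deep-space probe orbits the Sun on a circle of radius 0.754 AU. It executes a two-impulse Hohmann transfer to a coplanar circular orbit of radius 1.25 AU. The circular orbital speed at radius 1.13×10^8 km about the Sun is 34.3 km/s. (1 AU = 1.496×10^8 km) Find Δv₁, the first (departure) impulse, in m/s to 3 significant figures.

Δv₁ = 4010 m/s

From the circular-orbit relation v² = μ/r at r = 1.13×10^8 km: μ = v²r = (34.3)² × 1.13×10^8 = 1.32943×10^11 km³/s².
In km: r₁ = 0.754 × 1.496×10^8 = 1.127984×10^8 km; r₂ = 1.25 × 1.496×10^8 = 1.870×10^8 km.
Transfer-ellipse semi-major axis a_t = (r₁ + r₂)/2 = (1.127984×10^8 + 1.870×10^8)/2 = 1.498992×10^8 km.
On the circular orbit at r = 1.127984×10^8 km, v_c = √(μ/r) = 34.3306 km/s.
Transfer-orbit speed at the same r (vis-viva, a = a_t): v_t = √[μ(2/r − 1/a_t)] = 38.3445 km/s.
Δv₁ = |v_t − v_c| = |38.3445 − 34.3306| = 4.014 km/s.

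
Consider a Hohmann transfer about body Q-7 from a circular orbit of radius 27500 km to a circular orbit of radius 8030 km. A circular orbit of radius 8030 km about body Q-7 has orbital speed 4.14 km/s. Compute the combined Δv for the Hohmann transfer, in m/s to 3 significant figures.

Δv = 1740 m/s

From the circular-orbit relation v² = μ/r at r = 8030 km: μ = v²r = (4.14)² × 8030 = 1.37631×10^5 km³/s².
The Hohmann ellipse has a_t = (r₁ + r₂)/2 = 17765 km.
Circular speed at r₁: v₁ = √(μ/r₁) = √(1.37631×10^5/27500) = 2.23713 km/s.
Transfer-orbit speed at r₁ (vis-viva): v_a = √[μ(2/r₁ − 1/a_t)] = 1.50407 km/s.
First burn Δv₁ = |v_a − v₁| = 0.7331 km/s.
Circular speed at r₂: v₂ = √(μ/r₂) = 4.140 km/s.
Transfer-orbit speed at r₂: v_p = √[μ(2/r₂ − 1/a_t)] = 5.151 km/s.
Second burn Δv₂ = |v₂ − v_p| = 1.011 km/s.
Total Δv = Δv₁ + Δv₂ = 1.744 km/s.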